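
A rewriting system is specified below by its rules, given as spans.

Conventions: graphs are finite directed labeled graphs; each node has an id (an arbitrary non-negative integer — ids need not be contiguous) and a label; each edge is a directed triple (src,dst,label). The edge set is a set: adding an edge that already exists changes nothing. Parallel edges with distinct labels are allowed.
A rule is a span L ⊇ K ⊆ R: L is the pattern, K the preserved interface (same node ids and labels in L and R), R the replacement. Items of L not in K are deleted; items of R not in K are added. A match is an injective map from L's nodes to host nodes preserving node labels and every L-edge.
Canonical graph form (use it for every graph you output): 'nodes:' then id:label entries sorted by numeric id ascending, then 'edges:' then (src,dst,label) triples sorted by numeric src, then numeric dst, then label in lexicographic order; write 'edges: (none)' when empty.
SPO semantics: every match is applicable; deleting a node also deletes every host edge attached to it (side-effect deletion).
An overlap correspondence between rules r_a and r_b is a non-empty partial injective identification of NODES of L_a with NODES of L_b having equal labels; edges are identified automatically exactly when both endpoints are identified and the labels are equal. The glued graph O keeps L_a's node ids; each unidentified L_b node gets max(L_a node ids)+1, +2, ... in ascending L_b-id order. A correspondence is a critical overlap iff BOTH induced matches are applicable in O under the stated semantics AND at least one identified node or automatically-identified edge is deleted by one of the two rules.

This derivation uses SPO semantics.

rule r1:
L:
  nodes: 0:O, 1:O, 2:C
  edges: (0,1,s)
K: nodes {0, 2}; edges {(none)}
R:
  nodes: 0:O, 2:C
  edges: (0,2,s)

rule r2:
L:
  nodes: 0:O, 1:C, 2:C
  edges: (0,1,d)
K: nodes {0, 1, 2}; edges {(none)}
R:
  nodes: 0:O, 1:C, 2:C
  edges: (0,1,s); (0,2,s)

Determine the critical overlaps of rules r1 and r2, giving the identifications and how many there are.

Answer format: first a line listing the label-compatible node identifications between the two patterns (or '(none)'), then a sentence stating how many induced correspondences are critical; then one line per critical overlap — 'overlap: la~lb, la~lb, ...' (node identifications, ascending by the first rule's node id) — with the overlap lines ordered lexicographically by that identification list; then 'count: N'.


label-compatible node identifications between L(r1) and L(r2): 0~0, 1~0, 2~1, 2~2
3 of the induced correspondences are critical overlaps of r1 and r2.
overlap: 1~0
overlap: 1~0, 2~1
overlap: 1~0, 2~2
count: 3


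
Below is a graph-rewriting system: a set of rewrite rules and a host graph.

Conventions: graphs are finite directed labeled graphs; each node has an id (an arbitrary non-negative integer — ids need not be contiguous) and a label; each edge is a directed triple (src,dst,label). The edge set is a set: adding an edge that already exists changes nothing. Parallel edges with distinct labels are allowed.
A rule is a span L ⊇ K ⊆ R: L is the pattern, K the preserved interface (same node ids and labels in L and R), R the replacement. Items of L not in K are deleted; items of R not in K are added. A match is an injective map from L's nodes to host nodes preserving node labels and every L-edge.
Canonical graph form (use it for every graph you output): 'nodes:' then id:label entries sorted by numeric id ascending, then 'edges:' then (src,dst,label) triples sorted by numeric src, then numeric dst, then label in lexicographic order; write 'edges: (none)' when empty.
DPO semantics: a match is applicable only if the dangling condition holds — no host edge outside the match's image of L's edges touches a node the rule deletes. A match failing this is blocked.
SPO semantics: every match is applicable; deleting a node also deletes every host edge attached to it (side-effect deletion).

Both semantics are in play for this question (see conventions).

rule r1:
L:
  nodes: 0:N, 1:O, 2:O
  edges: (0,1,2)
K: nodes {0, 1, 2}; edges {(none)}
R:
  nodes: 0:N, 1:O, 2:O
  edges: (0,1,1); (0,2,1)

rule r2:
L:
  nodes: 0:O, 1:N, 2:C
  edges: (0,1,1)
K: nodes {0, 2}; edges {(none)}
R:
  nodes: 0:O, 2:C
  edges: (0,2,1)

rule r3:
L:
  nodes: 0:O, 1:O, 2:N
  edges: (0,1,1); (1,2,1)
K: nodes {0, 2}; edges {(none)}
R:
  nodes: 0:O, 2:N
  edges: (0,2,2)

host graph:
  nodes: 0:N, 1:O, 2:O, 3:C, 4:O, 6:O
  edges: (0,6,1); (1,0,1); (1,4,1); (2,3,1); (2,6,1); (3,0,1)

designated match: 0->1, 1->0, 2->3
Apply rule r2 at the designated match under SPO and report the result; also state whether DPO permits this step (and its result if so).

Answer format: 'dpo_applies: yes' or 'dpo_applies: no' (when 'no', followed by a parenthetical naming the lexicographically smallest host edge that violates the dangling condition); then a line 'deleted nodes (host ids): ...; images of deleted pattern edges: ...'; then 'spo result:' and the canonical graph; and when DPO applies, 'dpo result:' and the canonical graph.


dpo_applies: no
(the rule deletes node 0, which keeps host edge (0,6,1) outside the match image — the dangling condition fails, DPO blocks; SPO proceeds and side-deletes such edges)
deleted nodes (host ids): 0; images of deleted pattern edges: (1,0,1)
spo result:
nodes: 1:O, 2:O, 3:C, 4:O, 6:O
edges: (1,3,1); (1,4,1); (2,3,1); (2,6,1)


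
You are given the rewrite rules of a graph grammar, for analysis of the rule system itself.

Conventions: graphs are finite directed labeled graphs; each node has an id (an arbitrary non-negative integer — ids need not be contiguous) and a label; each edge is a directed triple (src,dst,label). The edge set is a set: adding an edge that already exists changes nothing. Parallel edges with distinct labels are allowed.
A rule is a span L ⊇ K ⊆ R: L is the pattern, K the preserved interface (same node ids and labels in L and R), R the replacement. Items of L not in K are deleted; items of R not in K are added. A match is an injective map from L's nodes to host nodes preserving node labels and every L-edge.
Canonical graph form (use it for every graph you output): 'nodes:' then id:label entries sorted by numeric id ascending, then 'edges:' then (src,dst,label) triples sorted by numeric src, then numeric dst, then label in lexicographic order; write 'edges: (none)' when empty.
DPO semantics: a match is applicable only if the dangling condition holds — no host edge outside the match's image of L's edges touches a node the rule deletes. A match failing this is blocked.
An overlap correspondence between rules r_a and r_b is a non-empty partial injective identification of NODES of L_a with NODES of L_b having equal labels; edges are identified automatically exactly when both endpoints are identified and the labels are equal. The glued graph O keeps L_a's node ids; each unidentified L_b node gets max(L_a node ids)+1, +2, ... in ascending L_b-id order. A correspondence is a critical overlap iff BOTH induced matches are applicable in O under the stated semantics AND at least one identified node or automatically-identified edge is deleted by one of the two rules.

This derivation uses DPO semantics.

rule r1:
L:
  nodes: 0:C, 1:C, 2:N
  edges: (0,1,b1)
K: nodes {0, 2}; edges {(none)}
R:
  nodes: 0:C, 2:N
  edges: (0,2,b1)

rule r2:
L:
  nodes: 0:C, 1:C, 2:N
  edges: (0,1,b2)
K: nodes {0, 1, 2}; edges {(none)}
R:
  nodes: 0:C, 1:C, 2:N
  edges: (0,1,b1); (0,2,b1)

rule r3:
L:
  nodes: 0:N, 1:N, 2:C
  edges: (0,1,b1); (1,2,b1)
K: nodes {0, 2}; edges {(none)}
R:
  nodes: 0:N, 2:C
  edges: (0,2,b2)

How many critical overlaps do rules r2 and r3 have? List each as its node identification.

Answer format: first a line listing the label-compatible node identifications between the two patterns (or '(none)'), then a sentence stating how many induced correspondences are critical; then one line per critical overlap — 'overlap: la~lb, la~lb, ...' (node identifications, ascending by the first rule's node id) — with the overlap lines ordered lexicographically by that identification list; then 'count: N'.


label-compatible node identifications between L(r2) and L(r3): 0~2, 1~2, 2~0, 2~1
3 of the induced correspondences are critical overlaps of r2 and r3.
overlap: 0~2, 2~1
overlap: 1~2, 2~1
overlap: 2~1
count: 3


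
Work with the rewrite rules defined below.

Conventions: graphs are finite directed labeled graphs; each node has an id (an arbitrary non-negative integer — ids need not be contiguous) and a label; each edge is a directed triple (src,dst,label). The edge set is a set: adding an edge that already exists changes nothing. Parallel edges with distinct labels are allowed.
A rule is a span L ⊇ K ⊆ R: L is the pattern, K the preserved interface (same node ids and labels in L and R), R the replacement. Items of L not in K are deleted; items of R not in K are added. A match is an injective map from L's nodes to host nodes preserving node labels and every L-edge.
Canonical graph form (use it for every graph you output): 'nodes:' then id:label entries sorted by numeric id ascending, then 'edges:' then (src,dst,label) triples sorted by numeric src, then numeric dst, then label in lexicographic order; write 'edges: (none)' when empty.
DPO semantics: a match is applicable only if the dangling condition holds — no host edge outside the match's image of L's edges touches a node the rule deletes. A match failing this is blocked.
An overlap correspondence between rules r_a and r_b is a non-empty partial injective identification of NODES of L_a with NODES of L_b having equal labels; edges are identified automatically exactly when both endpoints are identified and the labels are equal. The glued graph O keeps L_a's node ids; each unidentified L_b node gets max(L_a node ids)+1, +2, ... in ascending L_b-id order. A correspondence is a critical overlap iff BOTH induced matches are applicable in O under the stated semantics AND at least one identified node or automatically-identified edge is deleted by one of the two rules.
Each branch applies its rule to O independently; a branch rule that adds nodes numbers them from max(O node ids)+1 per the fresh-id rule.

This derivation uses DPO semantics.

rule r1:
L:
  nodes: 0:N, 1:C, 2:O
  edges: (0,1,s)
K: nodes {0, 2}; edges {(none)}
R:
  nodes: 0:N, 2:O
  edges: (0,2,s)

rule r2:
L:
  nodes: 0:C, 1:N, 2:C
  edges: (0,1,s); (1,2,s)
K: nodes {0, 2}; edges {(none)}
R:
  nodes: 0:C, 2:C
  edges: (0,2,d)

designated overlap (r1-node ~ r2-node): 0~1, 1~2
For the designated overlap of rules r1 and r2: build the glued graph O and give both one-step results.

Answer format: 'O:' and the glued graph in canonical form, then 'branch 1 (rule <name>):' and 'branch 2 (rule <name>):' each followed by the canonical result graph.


O:
nodes: 0:N, 1:C, 2:O, 3:C
edges: (0,1,s); (3,0,s)
branch 1 (rule r1):
nodes: 0:N, 2:O, 3:C
edges: (0,2,s); (3,0,s)
branch 2 (rule r2):
nodes: 1:C, 2:O, 3:C
edges: (3,1,d)


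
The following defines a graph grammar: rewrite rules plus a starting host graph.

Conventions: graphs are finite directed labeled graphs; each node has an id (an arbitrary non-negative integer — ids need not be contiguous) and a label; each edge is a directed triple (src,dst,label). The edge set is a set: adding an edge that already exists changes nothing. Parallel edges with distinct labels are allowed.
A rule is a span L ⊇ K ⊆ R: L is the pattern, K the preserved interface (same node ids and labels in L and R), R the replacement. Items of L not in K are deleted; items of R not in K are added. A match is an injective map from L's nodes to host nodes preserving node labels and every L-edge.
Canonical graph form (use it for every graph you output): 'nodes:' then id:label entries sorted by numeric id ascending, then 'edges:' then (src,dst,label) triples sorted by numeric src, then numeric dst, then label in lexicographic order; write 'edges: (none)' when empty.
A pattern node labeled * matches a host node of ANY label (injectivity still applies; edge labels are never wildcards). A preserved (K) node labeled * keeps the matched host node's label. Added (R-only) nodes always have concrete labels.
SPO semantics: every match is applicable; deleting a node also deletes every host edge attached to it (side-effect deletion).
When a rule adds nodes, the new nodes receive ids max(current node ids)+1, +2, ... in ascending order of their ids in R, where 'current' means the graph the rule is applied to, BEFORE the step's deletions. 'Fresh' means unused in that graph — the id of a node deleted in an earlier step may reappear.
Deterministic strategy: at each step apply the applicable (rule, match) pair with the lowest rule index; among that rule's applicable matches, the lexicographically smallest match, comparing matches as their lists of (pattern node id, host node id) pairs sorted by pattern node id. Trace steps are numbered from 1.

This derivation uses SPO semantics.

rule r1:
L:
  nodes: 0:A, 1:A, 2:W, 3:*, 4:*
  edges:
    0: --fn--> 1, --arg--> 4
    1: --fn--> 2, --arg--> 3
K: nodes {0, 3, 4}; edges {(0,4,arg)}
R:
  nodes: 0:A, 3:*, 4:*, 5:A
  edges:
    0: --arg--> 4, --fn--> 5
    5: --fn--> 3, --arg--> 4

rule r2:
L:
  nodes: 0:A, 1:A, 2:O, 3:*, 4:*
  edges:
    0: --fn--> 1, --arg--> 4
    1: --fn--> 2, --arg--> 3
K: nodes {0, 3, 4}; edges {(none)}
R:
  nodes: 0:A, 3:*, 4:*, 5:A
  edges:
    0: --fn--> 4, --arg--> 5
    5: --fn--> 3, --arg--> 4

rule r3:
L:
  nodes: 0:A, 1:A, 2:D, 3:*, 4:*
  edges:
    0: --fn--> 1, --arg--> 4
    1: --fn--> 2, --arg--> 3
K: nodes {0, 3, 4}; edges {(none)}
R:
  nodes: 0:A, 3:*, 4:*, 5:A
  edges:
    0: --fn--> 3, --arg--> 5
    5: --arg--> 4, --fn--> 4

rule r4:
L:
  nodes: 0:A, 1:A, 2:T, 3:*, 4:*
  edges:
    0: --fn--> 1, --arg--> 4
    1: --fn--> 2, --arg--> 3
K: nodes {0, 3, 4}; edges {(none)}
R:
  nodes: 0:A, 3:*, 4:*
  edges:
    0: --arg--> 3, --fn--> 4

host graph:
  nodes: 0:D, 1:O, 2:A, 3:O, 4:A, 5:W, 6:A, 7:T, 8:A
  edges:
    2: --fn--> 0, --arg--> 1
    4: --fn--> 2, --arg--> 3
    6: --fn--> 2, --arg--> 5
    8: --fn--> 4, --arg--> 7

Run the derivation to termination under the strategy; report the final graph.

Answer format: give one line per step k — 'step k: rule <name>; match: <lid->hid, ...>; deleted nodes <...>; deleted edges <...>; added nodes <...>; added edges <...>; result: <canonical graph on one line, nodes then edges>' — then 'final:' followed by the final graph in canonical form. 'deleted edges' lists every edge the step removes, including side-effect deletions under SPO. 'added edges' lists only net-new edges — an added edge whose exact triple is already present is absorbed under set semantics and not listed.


step 1: rule r3; match: 0->4, 1->2, 2->0, 3->1, 4->3; deleted nodes 0, 2; deleted edges (2,0,fn); (2,1,arg); (4,2,fn); (4,3,arg); (6,2,fn); added nodes 9; added edges (4,1,fn); (4,9,arg); (9,3,arg); (9,3,fn); result: nodes: 1:O, 3:O, 4:A, 5:W, 6:A, 7:T, 8:A, 9:A edges: (4,1,fn); (4,9,arg); (6,5,arg); (8,4,fn); (8,7,arg); (9,3,arg); (9,3,fn)
step 2: rule r2; match: 0->8, 1->4, 2->1, 3->9, 4->7; deleted nodes 1, 4; deleted edges (4,1,fn); (4,9,arg); (8,4,fn); (8,7,arg); added nodes 10; added edges (8,7,fn); (8,10,arg); (10,7,arg); (10,9,fn); result: nodes: 3:O, 5:W, 6:A, 7:T, 8:A, 9:A, 10:A edges: (6,5,arg); (8,7,fn); (8,10,arg); (9,3,arg); (9,3,fn); (10,7,arg); (10,9,fn)
final:
nodes: 3:O, 5:W, 6:A, 7:T, 8:A, 9:A, 10:A
edges: (6,5,arg); (8,7,fn); (8,10,arg); (9,3,arg); (9,3,fn); (10,7,arg); (10,9,fn)


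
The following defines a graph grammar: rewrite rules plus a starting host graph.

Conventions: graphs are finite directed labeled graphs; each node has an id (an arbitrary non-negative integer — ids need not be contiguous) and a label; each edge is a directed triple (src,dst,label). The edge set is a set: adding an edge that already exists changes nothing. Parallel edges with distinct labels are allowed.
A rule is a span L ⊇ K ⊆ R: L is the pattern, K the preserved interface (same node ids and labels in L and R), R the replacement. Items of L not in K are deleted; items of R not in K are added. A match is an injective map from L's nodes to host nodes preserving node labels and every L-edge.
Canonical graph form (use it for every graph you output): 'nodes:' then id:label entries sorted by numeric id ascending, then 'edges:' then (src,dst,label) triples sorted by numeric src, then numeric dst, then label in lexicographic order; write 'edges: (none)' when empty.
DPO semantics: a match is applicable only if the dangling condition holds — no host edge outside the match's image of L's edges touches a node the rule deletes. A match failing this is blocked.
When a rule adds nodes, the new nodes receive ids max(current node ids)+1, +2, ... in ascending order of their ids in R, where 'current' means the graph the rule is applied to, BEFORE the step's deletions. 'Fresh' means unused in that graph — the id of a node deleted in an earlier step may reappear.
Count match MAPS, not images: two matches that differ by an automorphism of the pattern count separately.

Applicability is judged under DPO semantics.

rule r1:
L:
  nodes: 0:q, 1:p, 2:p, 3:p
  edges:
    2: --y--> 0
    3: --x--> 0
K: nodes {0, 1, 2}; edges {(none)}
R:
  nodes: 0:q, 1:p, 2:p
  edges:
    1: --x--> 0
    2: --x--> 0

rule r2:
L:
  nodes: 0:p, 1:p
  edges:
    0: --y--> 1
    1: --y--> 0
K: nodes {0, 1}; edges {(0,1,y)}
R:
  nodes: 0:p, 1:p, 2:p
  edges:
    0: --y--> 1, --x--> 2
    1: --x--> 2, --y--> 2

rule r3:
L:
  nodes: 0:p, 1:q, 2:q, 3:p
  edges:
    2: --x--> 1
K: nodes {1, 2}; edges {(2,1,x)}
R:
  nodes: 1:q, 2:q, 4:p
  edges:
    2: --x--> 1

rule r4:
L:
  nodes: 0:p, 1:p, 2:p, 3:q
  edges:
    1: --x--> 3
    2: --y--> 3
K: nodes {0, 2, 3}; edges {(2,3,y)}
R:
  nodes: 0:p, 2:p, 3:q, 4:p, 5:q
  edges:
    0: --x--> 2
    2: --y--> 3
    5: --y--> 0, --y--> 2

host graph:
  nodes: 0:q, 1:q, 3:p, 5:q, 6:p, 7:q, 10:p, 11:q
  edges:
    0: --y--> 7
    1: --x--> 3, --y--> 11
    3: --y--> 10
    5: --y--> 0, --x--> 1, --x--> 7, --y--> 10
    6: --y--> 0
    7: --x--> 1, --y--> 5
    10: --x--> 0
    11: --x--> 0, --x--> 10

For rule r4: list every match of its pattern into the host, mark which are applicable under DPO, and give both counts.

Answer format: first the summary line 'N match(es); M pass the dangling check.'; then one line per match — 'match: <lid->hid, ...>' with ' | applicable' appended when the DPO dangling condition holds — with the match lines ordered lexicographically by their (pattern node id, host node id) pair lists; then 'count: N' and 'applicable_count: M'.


1 match(es); 0 pass the dangling check.
match: 0->3, 1->10, 2->6, 3->0
count: 1
applicable_count: 0


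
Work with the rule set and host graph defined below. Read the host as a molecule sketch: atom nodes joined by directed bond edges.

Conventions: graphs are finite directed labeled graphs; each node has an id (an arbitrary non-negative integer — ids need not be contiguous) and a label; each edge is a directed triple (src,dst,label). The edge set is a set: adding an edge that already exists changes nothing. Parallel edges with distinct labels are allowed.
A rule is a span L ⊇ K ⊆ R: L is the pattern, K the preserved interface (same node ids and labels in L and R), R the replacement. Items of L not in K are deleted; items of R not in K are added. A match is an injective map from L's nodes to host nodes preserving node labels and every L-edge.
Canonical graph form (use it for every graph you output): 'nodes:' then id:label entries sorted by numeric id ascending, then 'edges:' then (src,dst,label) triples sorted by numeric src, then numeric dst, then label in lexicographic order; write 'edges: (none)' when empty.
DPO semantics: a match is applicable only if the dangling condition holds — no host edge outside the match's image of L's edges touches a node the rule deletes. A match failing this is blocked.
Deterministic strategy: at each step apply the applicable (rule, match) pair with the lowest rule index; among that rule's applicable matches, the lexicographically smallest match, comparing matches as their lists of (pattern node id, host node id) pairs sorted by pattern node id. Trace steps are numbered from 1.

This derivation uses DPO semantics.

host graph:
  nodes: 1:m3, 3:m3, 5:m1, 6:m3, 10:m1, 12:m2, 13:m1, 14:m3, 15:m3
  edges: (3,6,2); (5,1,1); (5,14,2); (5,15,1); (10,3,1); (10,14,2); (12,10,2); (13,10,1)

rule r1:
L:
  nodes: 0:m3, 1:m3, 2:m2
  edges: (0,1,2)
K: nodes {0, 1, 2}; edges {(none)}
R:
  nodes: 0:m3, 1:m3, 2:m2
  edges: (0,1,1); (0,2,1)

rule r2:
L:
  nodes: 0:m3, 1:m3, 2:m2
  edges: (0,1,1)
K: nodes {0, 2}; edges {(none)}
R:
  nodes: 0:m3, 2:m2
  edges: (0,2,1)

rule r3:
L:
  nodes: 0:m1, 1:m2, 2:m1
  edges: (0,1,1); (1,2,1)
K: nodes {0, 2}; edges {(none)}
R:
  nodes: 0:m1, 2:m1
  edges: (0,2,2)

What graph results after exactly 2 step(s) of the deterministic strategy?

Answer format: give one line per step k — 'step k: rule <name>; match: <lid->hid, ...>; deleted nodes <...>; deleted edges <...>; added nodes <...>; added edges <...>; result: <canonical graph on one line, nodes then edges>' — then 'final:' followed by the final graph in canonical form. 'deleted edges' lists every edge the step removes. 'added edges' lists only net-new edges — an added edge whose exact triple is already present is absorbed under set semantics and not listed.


step 1: rule r1; match: 0->3, 1->6, 2->12; deleted nodes (none); deleted edges (3,6,2); added nodes (none); added edges (3,6,1); (3,12,1); result: nodes: 1:m3, 3:m3, 5:m1, 6:m3, 10:m1, 12:m2, 13:m1, 14:m3, 15:m3 edges: (3,6,1); (3,12,1); (5,1,1); (5,14,2); (5,15,1); (10,3,1); (10,14,2); (12,10,2); (13,10,1)
step 2: rule r2; match: 0->3, 1->6, 2->12; deleted nodes 6; deleted edges (3,6,1); added nodes (none); added edges (none); result: nodes: 1:m3, 3:m3, 5:m1, 10:m1, 12:m2, 13:m1, 14:m3, 15:m3 edges: (3,12,1); (5,1,1); (5,14,2); (5,15,1); (10,3,1); (10,14,2); (12,10,2); (13,10,1)
final:
nodes: 1:m3, 3:m3, 5:m1, 10:m1, 12:m2, 13:m1, 14:m3, 15:m3
edges: (3,12,1); (5,1,1); (5,14,2); (5,15,1); (10,3,1); (10,14,2); (12,10,2); (13,10,1)


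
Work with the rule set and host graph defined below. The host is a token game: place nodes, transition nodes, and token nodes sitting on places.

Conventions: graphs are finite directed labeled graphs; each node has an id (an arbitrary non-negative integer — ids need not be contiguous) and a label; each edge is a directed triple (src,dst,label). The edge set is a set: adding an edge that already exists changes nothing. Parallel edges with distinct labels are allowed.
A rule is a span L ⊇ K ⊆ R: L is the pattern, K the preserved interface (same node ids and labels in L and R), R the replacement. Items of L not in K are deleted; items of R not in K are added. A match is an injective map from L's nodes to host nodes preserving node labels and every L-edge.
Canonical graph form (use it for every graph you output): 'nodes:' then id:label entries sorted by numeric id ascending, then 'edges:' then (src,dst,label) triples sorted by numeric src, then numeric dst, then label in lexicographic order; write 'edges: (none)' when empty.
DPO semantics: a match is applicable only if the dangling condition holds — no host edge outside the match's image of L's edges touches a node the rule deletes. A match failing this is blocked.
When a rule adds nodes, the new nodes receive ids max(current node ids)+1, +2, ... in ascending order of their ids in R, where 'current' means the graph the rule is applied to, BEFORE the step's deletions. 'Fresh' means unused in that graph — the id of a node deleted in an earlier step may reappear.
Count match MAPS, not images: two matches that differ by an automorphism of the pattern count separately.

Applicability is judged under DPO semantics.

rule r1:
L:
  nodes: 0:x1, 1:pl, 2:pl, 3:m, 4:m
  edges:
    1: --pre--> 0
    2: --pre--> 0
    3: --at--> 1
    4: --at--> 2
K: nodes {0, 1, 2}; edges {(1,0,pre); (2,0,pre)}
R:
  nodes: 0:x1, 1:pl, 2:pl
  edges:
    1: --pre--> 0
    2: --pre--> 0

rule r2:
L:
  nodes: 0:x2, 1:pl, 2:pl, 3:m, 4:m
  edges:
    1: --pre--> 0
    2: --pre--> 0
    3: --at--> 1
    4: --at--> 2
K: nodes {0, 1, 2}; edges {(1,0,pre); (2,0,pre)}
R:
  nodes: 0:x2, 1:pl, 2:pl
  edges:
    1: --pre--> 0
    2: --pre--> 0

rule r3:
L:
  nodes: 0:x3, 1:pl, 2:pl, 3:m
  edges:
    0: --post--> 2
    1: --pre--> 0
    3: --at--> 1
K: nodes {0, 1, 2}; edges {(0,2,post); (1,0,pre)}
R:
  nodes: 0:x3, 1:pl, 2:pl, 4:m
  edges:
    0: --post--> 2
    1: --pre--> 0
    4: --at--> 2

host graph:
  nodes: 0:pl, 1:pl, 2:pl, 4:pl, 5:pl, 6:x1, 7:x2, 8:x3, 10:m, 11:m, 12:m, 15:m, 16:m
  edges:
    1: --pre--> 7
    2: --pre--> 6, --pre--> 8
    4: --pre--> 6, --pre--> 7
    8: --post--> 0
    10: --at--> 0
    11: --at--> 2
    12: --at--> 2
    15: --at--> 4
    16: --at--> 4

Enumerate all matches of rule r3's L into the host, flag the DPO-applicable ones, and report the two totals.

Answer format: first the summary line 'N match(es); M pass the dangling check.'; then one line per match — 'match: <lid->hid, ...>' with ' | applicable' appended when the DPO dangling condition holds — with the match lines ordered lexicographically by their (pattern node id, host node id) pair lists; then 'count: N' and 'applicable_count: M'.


2 match(es); 2 pass the dangling check.
match: 0->8, 1->2, 2->0, 3->11 | applicable
match: 0->8, 1->2, 2->0, 3->12 | applicable
count: 2
applicable_count: 2


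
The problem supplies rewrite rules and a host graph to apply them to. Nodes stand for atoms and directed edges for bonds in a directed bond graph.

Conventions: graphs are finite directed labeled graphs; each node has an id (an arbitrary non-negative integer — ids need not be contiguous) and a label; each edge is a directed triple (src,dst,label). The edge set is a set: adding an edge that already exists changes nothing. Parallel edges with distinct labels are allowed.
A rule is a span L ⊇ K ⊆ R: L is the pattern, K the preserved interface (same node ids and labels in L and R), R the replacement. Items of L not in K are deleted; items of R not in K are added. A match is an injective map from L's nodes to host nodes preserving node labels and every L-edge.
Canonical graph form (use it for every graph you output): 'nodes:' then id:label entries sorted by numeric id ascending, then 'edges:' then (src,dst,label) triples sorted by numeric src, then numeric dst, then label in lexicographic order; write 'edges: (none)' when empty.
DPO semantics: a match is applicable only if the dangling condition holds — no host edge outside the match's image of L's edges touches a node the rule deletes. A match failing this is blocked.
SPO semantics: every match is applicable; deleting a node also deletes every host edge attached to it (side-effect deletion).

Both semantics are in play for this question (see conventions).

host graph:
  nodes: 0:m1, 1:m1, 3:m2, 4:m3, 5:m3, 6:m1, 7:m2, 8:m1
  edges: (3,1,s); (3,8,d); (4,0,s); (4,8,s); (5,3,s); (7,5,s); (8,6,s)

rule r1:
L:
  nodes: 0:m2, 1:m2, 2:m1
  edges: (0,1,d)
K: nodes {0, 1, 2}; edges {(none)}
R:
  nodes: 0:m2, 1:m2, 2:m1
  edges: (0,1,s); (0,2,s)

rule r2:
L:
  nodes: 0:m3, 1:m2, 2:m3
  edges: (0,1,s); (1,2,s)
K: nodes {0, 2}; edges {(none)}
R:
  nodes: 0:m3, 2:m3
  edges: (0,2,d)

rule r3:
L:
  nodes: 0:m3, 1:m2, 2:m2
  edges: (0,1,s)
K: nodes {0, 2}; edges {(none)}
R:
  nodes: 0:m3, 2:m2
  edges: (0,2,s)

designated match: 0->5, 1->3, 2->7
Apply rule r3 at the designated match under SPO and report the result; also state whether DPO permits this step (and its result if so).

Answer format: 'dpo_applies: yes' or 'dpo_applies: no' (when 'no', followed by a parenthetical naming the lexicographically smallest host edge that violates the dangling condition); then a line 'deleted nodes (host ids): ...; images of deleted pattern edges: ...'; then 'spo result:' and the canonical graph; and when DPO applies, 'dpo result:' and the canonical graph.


dpo_applies: no
(the rule deletes node 3, which keeps host edge (3,1,s) outside the match image — the dangling condition fails, DPO blocks; SPO proceeds and side-deletes such edges)
deleted nodes (host ids): 3; images of deleted pattern edges: (5,3,s)
spo result:
nodes: 0:m1, 1:m1, 4:m3, 5:m3, 6:m1, 7:m2, 8:m1
edges: (4,0,s); (4,8,s); (5,7,s); (7,5,s); (8,6,s)


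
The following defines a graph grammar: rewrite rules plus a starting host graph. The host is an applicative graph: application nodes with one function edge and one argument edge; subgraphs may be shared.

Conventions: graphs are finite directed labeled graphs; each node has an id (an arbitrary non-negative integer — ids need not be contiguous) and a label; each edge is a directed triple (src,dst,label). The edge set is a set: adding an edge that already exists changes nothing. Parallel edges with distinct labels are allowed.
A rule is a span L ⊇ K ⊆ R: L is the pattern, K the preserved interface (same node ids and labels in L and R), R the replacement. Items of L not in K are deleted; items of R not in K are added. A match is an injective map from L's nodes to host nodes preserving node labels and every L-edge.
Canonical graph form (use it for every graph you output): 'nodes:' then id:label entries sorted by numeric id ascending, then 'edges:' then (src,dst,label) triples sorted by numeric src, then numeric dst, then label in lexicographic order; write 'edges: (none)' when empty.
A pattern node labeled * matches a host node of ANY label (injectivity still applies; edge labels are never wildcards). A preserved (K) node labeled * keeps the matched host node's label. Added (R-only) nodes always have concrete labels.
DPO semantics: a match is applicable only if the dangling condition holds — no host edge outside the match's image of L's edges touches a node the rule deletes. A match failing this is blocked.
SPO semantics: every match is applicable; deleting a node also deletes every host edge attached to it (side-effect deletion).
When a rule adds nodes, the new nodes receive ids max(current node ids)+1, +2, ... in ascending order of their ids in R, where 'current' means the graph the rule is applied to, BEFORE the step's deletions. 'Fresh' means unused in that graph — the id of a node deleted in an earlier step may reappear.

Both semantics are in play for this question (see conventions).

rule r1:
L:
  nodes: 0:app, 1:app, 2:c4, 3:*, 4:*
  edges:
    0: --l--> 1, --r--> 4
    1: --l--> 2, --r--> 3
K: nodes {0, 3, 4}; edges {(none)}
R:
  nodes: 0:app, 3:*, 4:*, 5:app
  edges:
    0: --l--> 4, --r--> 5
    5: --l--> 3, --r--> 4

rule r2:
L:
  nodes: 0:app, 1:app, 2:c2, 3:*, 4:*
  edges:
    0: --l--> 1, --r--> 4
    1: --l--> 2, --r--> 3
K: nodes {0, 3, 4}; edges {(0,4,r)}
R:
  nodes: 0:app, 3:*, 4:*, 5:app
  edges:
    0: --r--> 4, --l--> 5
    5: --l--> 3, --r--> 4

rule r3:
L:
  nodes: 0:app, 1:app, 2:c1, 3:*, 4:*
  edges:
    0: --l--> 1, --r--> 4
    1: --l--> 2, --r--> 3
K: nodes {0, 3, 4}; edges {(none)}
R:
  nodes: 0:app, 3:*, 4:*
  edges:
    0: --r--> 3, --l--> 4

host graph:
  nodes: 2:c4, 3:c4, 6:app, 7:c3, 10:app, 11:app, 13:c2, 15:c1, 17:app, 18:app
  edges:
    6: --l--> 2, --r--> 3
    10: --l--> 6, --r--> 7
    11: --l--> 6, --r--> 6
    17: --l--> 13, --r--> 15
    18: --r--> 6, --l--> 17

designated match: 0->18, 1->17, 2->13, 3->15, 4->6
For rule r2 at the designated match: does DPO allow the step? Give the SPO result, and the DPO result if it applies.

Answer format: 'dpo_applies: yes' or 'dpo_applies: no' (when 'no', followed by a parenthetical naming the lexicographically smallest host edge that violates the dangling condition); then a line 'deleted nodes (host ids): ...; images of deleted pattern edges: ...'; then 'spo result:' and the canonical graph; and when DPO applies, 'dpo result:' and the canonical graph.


dpo_applies: yes
deleted nodes (host ids): 13, 17; images of deleted pattern edges: (17,13,l); (17,15,r); (18,17,l)
spo result:
nodes: 2:c4, 3:c4, 6:app, 7:c3, 10:app, 11:app, 15:c1, 18:app, 19:app
edges: (6,2,l); (6,3,r); (10,6,l); (10,7,r); (11,6,l); (11,6,r); (18,6,r); (18,19,l); (19,6,r); (19,15,l)
dpo result:
nodes: 2:c4, 3:c4, 6:app, 7:c3, 10:app, 11:app, 15:c1, 18:app, 19:app
edges: (6,2,l); (6,3,r); (10,6,l); (10,7,r); (11,6,l); (11,6,r); (18,6,r); (18,19,l); (19,6,r); (19,15,l)


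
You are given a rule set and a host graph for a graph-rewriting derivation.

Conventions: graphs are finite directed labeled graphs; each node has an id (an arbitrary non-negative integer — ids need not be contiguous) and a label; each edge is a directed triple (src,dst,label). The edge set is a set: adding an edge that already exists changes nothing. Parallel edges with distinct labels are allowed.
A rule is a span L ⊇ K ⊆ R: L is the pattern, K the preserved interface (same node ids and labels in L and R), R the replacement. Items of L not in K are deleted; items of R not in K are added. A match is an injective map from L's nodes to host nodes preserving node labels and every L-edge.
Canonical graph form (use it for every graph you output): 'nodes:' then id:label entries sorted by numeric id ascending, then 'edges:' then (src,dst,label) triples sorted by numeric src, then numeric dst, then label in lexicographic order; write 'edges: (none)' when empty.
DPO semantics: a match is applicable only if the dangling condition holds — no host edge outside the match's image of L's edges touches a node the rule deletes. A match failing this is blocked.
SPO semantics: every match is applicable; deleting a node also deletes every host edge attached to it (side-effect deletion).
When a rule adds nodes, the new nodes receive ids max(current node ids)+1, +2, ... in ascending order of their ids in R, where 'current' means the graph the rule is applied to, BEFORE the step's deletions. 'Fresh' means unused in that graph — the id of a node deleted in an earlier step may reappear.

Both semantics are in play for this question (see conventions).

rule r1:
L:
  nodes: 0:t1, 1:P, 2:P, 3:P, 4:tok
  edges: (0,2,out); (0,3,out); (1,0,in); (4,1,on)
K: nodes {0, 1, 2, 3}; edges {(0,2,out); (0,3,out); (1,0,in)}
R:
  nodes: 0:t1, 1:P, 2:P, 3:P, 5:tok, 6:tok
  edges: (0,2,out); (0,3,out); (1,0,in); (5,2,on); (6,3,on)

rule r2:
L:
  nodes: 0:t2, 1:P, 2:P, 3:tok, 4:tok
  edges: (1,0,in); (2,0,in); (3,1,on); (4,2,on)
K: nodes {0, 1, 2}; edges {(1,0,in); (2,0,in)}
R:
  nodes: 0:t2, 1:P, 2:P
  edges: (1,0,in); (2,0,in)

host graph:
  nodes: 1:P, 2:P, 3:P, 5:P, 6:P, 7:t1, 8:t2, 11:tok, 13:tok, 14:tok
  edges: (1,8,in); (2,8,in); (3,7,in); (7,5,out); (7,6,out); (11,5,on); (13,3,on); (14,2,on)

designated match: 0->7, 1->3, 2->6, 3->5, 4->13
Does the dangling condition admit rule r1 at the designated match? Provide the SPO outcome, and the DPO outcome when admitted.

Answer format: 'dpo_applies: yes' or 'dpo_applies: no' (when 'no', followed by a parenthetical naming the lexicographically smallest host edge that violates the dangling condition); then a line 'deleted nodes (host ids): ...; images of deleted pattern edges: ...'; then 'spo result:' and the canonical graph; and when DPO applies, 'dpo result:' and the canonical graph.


dpo_applies: yes
deleted nodes (host ids): 13; images of deleted pattern edges: (13,3,on)
spo result:
nodes: 1:P, 2:P, 3:P, 5:P, 6:P, 7:t1, 8:t2, 11:tok, 14:tok, 15:tok, 16:tok
edges: (1,8,in); (2,8,in); (3,7,in); (7,5,out); (7,6,out); (11,5,on); (14,2,on); (15,6,on); (16,5,on)
dpo result:
nodes: 1:P, 2:P, 3:P, 5:P, 6:P, 7:t1, 8:t2, 11:tok, 14:tok, 15:tok, 16:tok
edges: (1,8,in); (2,8,in); (3,7,in); (7,5,out); (7,6,out); (11,5,on); (14,2,on); (15,6,on); (16,5,on)


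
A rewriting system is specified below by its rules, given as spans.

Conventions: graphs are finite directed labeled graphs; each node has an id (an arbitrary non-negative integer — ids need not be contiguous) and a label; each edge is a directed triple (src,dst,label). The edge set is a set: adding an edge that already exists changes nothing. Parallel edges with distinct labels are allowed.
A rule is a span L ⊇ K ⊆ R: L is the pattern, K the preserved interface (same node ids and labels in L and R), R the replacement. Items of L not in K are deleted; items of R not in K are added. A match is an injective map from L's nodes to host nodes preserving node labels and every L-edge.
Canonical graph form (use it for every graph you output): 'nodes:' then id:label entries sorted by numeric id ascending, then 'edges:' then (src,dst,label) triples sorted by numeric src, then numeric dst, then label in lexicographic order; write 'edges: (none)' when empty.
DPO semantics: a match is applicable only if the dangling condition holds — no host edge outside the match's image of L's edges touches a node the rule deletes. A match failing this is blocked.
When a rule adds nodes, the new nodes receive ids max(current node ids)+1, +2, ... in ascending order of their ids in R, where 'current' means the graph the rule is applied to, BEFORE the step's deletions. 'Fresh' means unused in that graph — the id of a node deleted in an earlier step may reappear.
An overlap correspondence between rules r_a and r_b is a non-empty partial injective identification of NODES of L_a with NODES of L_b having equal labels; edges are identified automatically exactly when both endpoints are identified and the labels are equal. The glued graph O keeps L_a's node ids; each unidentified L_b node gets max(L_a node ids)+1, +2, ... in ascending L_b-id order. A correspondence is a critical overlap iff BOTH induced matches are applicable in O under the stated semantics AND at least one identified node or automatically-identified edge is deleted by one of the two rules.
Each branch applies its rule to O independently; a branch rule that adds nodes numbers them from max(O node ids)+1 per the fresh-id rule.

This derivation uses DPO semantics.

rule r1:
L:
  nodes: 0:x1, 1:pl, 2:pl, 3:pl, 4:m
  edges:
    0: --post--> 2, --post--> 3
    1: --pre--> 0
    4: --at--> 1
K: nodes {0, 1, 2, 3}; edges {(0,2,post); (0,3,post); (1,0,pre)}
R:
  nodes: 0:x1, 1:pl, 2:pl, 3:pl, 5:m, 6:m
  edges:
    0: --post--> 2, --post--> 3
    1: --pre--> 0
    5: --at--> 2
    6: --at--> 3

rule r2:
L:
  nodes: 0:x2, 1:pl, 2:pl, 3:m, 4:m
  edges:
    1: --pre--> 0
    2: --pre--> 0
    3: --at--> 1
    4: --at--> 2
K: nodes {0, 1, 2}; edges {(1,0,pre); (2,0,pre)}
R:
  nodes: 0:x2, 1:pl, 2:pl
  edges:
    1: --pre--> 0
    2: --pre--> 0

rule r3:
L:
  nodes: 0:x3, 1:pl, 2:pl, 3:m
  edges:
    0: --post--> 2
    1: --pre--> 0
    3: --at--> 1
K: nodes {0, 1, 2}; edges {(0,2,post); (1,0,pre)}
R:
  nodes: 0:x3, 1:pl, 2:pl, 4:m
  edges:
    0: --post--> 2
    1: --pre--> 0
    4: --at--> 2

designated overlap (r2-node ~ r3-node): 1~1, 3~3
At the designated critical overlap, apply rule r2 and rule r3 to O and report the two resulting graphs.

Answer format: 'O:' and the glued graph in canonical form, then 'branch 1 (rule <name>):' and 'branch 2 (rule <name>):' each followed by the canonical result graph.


O:
nodes: 0:x2, 1:pl, 2:pl, 3:m, 4:m, 5:x3, 6:pl
edges: (1,0,pre); (1,5,pre); (2,0,pre); (3,1,at); (4,2,at); (5,6,post)
branch 1 (rule r2):
nodes: 0:x2, 1:pl, 2:pl, 5:x3, 6:pl
edges: (1,0,pre); (1,5,pre); (2,0,pre); (5,6,post)
branch 2 (rule r3):
nodes: 0:x2, 1:pl, 2:pl, 4:m, 5:x3, 6:pl, 7:m
edges: (1,0,pre); (1,5,pre); (2,0,pre); (4,2,at); (5,6,post); (7,6,at)


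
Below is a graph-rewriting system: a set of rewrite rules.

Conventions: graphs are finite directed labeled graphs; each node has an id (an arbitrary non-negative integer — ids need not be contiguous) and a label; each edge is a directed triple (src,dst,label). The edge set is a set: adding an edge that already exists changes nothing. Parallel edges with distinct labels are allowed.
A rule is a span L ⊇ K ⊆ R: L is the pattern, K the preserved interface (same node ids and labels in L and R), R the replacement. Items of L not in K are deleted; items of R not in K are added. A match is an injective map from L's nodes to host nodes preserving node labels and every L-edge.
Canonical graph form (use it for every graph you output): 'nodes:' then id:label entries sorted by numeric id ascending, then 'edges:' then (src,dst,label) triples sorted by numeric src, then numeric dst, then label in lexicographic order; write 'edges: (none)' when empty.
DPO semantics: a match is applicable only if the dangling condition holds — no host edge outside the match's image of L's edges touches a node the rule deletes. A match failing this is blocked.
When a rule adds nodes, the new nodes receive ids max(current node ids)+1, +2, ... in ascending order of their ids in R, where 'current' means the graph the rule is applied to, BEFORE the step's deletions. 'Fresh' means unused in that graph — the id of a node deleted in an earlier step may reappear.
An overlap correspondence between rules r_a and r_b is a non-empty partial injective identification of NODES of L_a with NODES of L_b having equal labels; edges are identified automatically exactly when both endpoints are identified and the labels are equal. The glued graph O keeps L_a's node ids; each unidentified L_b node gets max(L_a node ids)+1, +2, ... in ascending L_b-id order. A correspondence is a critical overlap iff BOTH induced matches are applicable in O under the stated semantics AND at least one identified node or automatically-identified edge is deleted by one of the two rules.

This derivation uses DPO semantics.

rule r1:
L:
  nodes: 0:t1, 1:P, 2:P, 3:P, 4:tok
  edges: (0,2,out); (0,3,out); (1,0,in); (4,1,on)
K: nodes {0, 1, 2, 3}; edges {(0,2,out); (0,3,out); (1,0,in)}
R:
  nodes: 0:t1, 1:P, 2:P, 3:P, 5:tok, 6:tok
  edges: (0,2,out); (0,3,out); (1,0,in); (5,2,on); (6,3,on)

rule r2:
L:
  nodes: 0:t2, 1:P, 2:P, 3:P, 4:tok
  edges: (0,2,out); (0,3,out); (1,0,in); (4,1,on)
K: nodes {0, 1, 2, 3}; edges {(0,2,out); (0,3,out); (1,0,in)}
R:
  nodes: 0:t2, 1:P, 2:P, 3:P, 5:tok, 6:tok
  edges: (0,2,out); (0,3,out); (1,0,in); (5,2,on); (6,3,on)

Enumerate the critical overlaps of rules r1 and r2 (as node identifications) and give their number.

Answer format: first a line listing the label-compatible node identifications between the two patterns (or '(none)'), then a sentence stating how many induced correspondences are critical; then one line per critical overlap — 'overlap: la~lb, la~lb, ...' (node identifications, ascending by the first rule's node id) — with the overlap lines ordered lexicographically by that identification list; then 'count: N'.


label-compatible node identifications between L(r1) and L(r2): 1~1, 1~2, 1~3, 2~1, 2~2, 2~3, 3~1, 3~2, 3~3, 4~4
7 of the induced correspondences are critical overlaps of r1 and r2.
overlap: 1~1, 2~2, 3~3, 4~4
overlap: 1~1, 2~2, 4~4
overlap: 1~1, 2~3, 3~2, 4~4
overlap: 1~1, 2~3, 4~4
overlap: 1~1, 3~2, 4~4
overlap: 1~1, 3~3, 4~4
overlap: 1~1, 4~4
count: 7
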